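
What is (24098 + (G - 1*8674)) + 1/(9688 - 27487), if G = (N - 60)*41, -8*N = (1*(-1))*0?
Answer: 230746235/17799 ≈ 12964.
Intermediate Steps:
N = 0 (N = -1*(-1)*0/8 = -(-1)*0/8 = -1/8*0 = 0)
G = -2460 (G = (0 - 60)*41 = -60*41 = -2460)
(24098 + (G - 1*8674)) + 1/(9688 - 27487) = (24098 + (-2460 - 1*8674)) + 1/(9688 - 27487) = (24098 + (-2460 - 8674)) + 1/(-17799) = (24098 - 11134) - 1/17799 = 12964 - 1/17799 = 230746235/17799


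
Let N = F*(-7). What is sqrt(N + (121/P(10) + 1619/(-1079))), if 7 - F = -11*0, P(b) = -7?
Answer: I*sqrt(3867052917)/7553 ≈ 8.2332*I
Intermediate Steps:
F = 7 (F = 7 - (-11)*0 = 7 - 1*0 = 7 + 0 = 7)
N = -49 (N = 7*(-7) = -49)
sqrt(N + (121/P(10) + 1619/(-1079))) = sqrt(-49 + (121/(-7) + 1619/(-1079))) = sqrt(-49 + (121*(-1/7) + 1619*(-1/1079))) = sqrt(-49 + (-121/7 - 1619/1079)) = sqrt(-49 - 141892/7553) = sqrt(-511989/7553) = I*sqrt(3867052917)/7553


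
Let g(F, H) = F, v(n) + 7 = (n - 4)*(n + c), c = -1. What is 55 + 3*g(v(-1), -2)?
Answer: 64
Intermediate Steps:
v(n) = -7 + (-1 + n)*(-4 + n) (v(n) = -7 + (n - 4)*(n - 1) = -7 + (-4 + n)*(-1 + n) = -7 + (-1 + n)*(-4 + n))
55 + 3*g(v(-1), -2) = 55 + 3*(-3 + (-1)**2 - 5*(-1)) = 55 + 3*(-3 + 1 + 5) = 55 + 3*3 = 55 + 9 = 64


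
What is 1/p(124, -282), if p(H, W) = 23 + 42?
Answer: 1/65 ≈ 0.015385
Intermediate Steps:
p(H, W) = 65
1/p(124, -282) = 1/65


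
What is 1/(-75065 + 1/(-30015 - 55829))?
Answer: -85844/6443879861 ≈ -1.3322e-5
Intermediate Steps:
1/(-75065 + 1/(-30015 - 55829)) = 1/(-75065 + 1/(-85844)) = 1/(-75065 - 1/85844) = 1/(-6443879861/85844) = -85844/6443879861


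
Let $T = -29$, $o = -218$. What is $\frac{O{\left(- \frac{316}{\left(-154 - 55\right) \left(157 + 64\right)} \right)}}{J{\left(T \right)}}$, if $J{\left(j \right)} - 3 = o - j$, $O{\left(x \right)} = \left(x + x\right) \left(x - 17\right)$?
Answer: $\frac{248027452}{198408406053} \approx 0.0012501$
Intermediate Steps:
$O{\left(x \right)} = 2 x \left(-17 + x\right)$
$J{\left(j \right)} = -215 - j$ ($J{\left(j \right)} = 3 - \left(218 + j\right) = -215 - j$)
$\frac{O{\left(- \frac{316}{\left(-154 - 55\right) \left(157 + 64\right)} \right)}}{J{\left(T \right)}} = \frac{2 \left(- \frac{316}{\left(-154 - 55\right) \left(157 + 64\right)}\right) \left(-17 - \frac{316}{\left(-154 - 55\right) \left(157 + 64\right)}\right)}{-215 - -29} = \frac{2 \left(- \frac{316}{\left(-209\right) 221}\right) \left(-17 - \frac{316}{\left(-209\right) 221}\right)}{-215 + 29} = \frac{2 \left(- \frac{316}{-46189}\right) \left(-17 - \frac{316}{-46189}\right)}{-186} = 2 \left(\left(-316\right) \left(- \frac{1}{46189}\right)\right) \left(-17 - - \frac{316}{46189}\right) \left(- \frac{1}{186}\right) = 2 \cdot \frac{316}{46189} \left(-17 + \frac{316}{46189}\right) \left(- \frac{1}{186}\right) = 2 \cdot \frac{316}{46189} \left(- \frac{784897}{46189}\right) \left(- \frac{1}{186}\right) = \left(- \frac{496054904}{2133423721}\right) \left(- \frac{1}{186}\right) = \frac{248027452}{198408406053}$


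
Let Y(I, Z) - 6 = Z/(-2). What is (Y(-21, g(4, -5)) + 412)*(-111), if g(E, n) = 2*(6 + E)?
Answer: -45288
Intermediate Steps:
g(E, n) = 12 + 2*E
Y(I, Z) = 6 - Z/2 (Y(I, Z) = 6 + Z/(-2) = 6 + Z*(-½) = 6 - Z/2)
(Y(-21, g(4, -5)) + 412)*(-111) = ((6 - (12 + 2*4)/2) + 412)*(-111) = ((6 - (12 + 8)/2) + 412)*(-111) = ((6 - ½*20) + 412)*(-111) = ((6 - 10) + 412)*(-111) = (-4 + 412)*(-111) = 408*(-111) = -45288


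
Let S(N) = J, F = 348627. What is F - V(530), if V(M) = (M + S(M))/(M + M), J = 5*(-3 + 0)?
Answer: 73908821/212 ≈ 3.4863e+5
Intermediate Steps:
J = -15 (J = 5*(-3) = -15)
S(N) = -15
V(M) = (-15 + M)/(2*M) (V(M) = (M - 15)/(M + M) = (-15 + M)/((2*M)) = (-15 + M)*(1/(2*M)) = (-15 + M)/(2*M))
F - V(530) = 348627 - (-15 + 530)/(2*530) = 348627 - 515/(2*530) = 348627 - 1*103/212 = 348627 - 103/212 = 73908821/212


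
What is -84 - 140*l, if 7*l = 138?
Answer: -2844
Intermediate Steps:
l = 138/7 (l = (⅐)*138 = 138/7 ≈ 19.714)
-84 - 140*l = -84 - 140*138/7 = -84 - 2760 = -2844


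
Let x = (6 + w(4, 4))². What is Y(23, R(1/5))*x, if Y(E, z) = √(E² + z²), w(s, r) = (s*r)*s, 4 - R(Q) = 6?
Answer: 4900*√533 ≈ 1.1313e+5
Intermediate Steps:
R(Q) = -2 (R(Q) = 4 - 1*6 = 4 - 6 = -2)
w(s, r) = r*s² (w(s, r) = (r*s)*s = r*s²)
x = 4900 (x = (6 + 4*4²)² = (6 + 4*16)² = (6 + 64)² = 70² = 4900)
Y(23, R(1/5))*x = √(23² + (-2)²)*4900 = √(529 + 4)*4900 = √533*4900 = 4900*√533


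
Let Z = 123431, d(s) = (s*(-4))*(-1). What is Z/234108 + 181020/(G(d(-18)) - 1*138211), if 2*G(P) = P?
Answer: -3616323529/4623532668 ≈ -0.78216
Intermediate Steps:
d(s) = 4*s (d(s) = -4*s*(-1) = 4*s)
G(P) = P/2
Z/234108 + 181020/(G(d(-18)) - 1*138211) = 123431/234108 + 181020/((4*(-18))/2 - 1*138211) = 123431*(1/234108) + 181020/((1/2)*(-72) - 138211) = 17633/33444 + 181020/(-36 - 138211) = 17633/33444 + 181020/(-138247) = 17633/33444 + 181020*(-1/138247) = 17633/33444 - 181020/138247 = -3616323529/4623532668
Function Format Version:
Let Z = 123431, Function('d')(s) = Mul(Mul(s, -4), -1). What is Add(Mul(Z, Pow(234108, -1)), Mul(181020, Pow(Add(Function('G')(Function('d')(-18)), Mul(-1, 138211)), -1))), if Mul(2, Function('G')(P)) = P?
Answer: Rational(-3616323529, 4623532668) ≈ -0.78216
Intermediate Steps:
Function('d')(s) = Mul(4, s) (Function('d')(s) = Mul(Mul(-4, s), -1) = Mul(4, s))
Function('G')(P) = Mul(Rational(1, 2), P)
Add(Mul(Z, Pow(234108, -1)), Mul(181020, Pow(Add(Function('G')(Function('d')(-18)), Mul(-1, 138211)), -1))) = Add(Mul(123431, Pow(234108, -1)), Mul(181020, Pow(Add(Mul(Rational(1, 2), Mul(4, -18)), Mul(-1, 138211)), -1))) = Add(Mul(123431, Rational(1, 234108)), Mul(181020, Pow(Add(Mul(Rational(1, 2), -72), -138211), -1))) = Add(Rational(17633, 33444), Mul(181020, Pow(Add(-36, -138211), -1))) = Add(Rational(17633, 33444), Mul(181020, Pow(-138247, -1))) = Add(Rational(17633, 33444), Mul(181020, Rational(-1, 138247))) = Add(Rational(17633, 33444), Rational(-181020, 138247)) = Rational(-3616323529, 4623532668)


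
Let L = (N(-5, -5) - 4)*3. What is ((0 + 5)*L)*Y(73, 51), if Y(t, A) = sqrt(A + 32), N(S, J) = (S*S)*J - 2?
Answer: -1965*sqrt(83) ≈ -17902.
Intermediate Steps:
N(S, J) = -2 + J*S**2 (N(S, J) = S**2*J - 2 = J*S**2 - 2 = -2 + J*S**2)
L = -393 (L = ((-2 - 5*(-5)**2) - 4)*3 = ((-2 - 5*25) - 4)*3 = ((-2 - 125) - 4)*3 = (-127 - 4)*3 = -131*3 = -393)
Y(t, A) = sqrt(32 + A)
((0 + 5)*L)*Y(73, 51) = ((0 + 5)*(-393))*sqrt(32 + 51) = (5*(-393))*sqrt(83) = -1965*sqrt(83)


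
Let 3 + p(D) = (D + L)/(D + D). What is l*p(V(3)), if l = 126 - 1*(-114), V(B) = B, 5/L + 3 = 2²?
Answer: -400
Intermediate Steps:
L = 5 (L = 5/(-3 + 2²) = 5/(-3 + 4) = 5/1 = 5*1 = 5)
p(D) = -3 + (5 + D)/(2*D) (p(D) = -3 + (D + 5)/(D + D) = -3 + (5 + D)/((2*D)) = -3 + (5 + D)*(1/(2*D)) = -3 + (5 + D)/(2*D))
l = 240 (l = 126 + 114 = 240)
l*p(V(3)) = 240*((5/2)*(1 - 1*3)/3) = 240*((5/2)*(⅓)*(1 - 3)) = 240*((5/2)*(⅓)*(-2)) = 240*(-5/3) = -400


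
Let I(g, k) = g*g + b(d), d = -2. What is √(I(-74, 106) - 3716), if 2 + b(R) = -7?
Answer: √1751 ≈ 41.845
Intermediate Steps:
b(R) = -9 (b(R) = -2 - 7 = -9)
I(g, k) = -9 + g² (I(g, k) = g*g - 9 = g² - 9 = -9 + g²)
√(I(-74, 106) - 3716) = √((-9 + (-74)²) - 3716) = √((-9 + 5476) - 3716) = √(5467 - 3716) = √1751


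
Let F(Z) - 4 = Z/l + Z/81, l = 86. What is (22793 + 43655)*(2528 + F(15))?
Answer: 195361738136/1161 ≈ 1.6827e+8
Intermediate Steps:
F(Z) = 4 + 167*Z/6966 (F(Z) = 4 + (Z/86 + Z/81) = 4 + 167*Z/6966)
(22793 + 43655)*(2528 + F(15)) = (22793 + 43655)*(2528 + (4 + (167/6966)*15)) = 66448*(2528 + (4 + 835/2322)) = 66448*(2528 + 10123/2322) = 66448*(5880139/2322) = 195361738136/1161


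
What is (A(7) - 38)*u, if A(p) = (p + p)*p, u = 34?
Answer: 2040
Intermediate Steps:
A(p) = 2*p² (A(p) = (2*p)*p = 2*p²)
(A(7) - 38)*u = (2*7² - 38)*34 = (2*49 - 38)*34 = (98 - 38)*34 = 60*34 = 2040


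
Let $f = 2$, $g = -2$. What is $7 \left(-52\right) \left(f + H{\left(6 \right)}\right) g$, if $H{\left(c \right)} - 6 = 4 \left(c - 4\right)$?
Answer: $11648$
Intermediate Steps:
$H{\left(c \right)} = -10 + 4 c$ ($H{\left(c \right)} = 6 + 4 \left(c - 4\right) = 6 + 4 \left(-4 + c\right) = 6 + \left(-16 + 4 c\right) = -10 + 4 c$)
$7 \left(-52\right) \left(f + H{\left(6 \right)}\right) g = 7 \left(-52\right) \left(2 + \left(-10 + 4 \cdot 6\right)\right) \left(-2\right) = - 364 \left(2 + \left(-10 + 24\right)\right) \left(-2\right) = - 364 \left(2 + 14\right) \left(-2\right) = - 364 \cdot 16 \left(-2\right) = \left(-364\right) \left(-32\right) = 11648$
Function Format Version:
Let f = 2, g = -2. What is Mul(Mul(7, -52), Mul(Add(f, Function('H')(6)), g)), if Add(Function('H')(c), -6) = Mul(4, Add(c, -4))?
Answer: 11648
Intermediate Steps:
Function('H')(c) = Add(-10, Mul(4, c)) (Function('H')(c) = Add(6, Mul(4, Add(c, -4))) = Add(6, Mul(4, Add(-4, c))) = Add(6, Add(-16, Mul(4, c))) = Add(-10, Mul(4, c)))
Mul(Mul(7, -52), Mul(Add(f, Function('H')(6)), g)) = Mul(Mul(7, -52), Mul(Add(2, Add(-10, Mul(4, 6))), -2)) = Mul(-364, Mul(Add(2, Add(-10, 24)), -2)) = Mul(-364, Mul(Add(2, 14), -2)) = Mul(-364, Mul(16, -2)) = Mul(-364, -32) = 11648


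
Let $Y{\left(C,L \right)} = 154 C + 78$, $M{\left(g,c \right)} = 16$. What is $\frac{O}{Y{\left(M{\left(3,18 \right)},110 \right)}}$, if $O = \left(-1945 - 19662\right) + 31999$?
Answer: $\frac{5196}{1271} \approx 4.0881$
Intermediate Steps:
$O = 10392$ ($O = -21607 + 31999 = 10392$)
$Y{\left(C,L \right)} = 78 + 154 C$
$\frac{O}{Y{\left(M{\left(3,18 \right)},110 \right)}} = \frac{10392}{78 + 154 \cdot 16} = \frac{10392}{78 + 2464} = \frac{10392}{2542} = 10392 \cdot \frac{1}{2542} = \frac{5196}{1271}$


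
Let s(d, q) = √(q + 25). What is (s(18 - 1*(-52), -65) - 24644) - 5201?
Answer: -29845 + 2*I*√10 ≈ -29845.0 + 6.3246*I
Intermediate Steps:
s(d, q) = √(25 + q)
(s(18 - 1*(-52), -65) - 24644) - 5201 = (√(25 - 65) - 24644) - 5201 = (√(-40) - 24644) - 5201 = (2*I*√10 - 24644) - 5201 = (-24644 + 2*I*√10) - 5201 = -29845 + 2*I*√10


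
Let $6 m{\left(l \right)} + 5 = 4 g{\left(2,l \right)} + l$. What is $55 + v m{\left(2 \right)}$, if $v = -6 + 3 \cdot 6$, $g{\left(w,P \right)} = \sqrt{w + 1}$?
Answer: $49 + 8 \sqrt{3} \approx 62.856$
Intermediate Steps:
$g{\left(w,P \right)} = \sqrt{1 + w}$
$v = 12$ ($v = -6 + 18 = 12$)
$m{\left(l \right)} = - \frac{5}{6} + \frac{l}{6} + \frac{2 \sqrt{3}}{3}$ ($m{\left(l \right)} = - \frac{5}{6} + \frac{4 \sqrt{1 + 2} + l}{6} = - \frac{5}{6} + \frac{4 \sqrt{3} + l}{6} = - \frac{5}{6} + \frac{l + 4 \sqrt{3}}{6} = - \frac{5}{6} + \left(\frac{l}{6} + \frac{2 \sqrt{3}}{3}\right) = - \frac{5}{6} + \frac{l}{6} + \frac{2 \sqrt{3}}{3}$)
$55 + v m{\left(2 \right)} = 55 + 12 \left(- \frac{5}{6} + \frac{1}{6} \cdot 2 + \frac{2 \sqrt{3}}{3}\right) = 55 + 12 \left(- \frac{5}{6} + \frac{1}{3} + \frac{2 \sqrt{3}}{3}\right) = 55 + 12 \left(- \frac{1}{2} + \frac{2 \sqrt{3}}{3}\right) = 55 - \left(6 - 8 \sqrt{3}\right) = 49 + 8 \sqrt{3}$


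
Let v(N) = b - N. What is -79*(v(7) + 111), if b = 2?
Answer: -8374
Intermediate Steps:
v(N) = 2 - N
-79*(v(7) + 111) = -79*((2 - 1*7) + 111) = -79*((2 - 7) + 111) = -79*(-5 + 111) = -79*106 = -8374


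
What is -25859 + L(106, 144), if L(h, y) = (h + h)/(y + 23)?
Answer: -4318241/167 ≈ -25858.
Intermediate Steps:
L(h, y) = 2*h/(23 + y) (L(h, y) = (2*h)/(23 + y) = 2*h/(23 + y))
-25859 + L(106, 144) = -25859 + 2*106/(23 + 144) = -25859 + 2*106/167 = -25859 + 2*106*(1/167) = -25859 + 212/167 = -4318241/167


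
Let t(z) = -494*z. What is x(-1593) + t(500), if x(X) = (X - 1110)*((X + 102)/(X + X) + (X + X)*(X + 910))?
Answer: -2082255958553/354 ≈ -5.8821e+9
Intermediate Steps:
x(X) = (-1110 + X)*((102 + X)/(2*X) + 2*X*(910 + X)) (x(X) = (-1110 + X)*((102 + X)/((2*X)) + (2*X)*(910 + X)) = (-1110 + X)*((102 + X)*(1/(2*X)) + 2*X*(910 + X)) = (-1110 + X)*((102 + X)/(2*X) + 2*X*(910 + X)))
x(-1593) + t(500) = (-504 - 56610/(-1593) - 400*(-1593)² + 2*(-1593)³ - 4040399/2*(-1593)) - 494*500 = (-504 - 56610*(-1/1593) - 400*2537649 + 2*(-4042474857) + 6436355607/2) - 247000 = (-504 + 6290/177 - 1015059600 - 8084949714 + 6436355607/2) - 247000 = -2082168520553/354 - 247000 = -2082255958553/354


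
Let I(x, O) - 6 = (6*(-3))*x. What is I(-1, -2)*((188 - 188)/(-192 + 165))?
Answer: 0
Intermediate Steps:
I(x, O) = 6 - 18*x (I(x, O) = 6 + (6*(-3))*x = 6 - 18*x)
I(-1, -2)*((188 - 188)/(-192 + 165)) = (6 - 18*(-1))*((188 - 188)/(-192 + 165)) = (6 + 18)*(0/(-27)) = 24*(0*(-1/27)) = 24*0 = 0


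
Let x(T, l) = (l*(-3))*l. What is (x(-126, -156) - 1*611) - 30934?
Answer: -104553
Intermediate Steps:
x(T, l) = -3*l² (x(T, l) = (-3*l)*l = -3*l²)
(x(-126, -156) - 1*611) - 30934 = (-3*(-156)² - 1*611) - 30934 = (-3*24336 - 611) - 30934 = (-73008 - 611) - 30934 = -73619 - 30934 = -104553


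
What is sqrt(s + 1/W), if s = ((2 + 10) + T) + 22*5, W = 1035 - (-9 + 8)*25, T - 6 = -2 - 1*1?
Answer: sqrt(35112765)/530 ≈ 11.180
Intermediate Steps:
T = 3 (T = 6 + (-2 - 1*1) = 6 + (-2 - 1) = 6 - 3 = 3)
W = 1060 (W = 1035 - (-1)*25 = 1035 - 1*(-25) = 1035 + 25 = 1060)
s = 125 (s = ((2 + 10) + 3) + 22*5 = (12 + 3) + 110 = 15 + 110 = 125)
sqrt(s + 1/W) = sqrt(125 + 1/1060) = sqrt(132501/1060) = sqrt(35112765)/530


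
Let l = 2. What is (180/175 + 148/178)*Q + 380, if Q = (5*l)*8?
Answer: 329444/623 ≈ 528.80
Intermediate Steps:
Q = 80 (Q = (5*2)*8 = 10*8 = 80)
(180/175 + 148/178)*Q + 380 = (180/175 + 148/178)*80 + 380 = (180*(1/175) + 148*(1/178))*80 + 380 = (36/35 + 74/89)*80 + 380 = (5794/3115)*80 + 380 = 92704/623 + 380 = 329444/623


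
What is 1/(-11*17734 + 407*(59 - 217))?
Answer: -1/259380 ≈ -3.8553e-6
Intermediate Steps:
1/(-11*17734 + 407*(59 - 217)) = 1/(-195074 + 407*(-158)) = 1/(-195074 - 64306) = 1/(-259380) = -1/259380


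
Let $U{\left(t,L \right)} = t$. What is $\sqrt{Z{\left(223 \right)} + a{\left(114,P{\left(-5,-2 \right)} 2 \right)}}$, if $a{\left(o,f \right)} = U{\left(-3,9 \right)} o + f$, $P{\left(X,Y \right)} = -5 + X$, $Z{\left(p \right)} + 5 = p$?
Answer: $12 i \approx 12.0 i$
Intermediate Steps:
$Z{\left(p \right)} = -5 + p$
$a{\left(o,f \right)} = f - 3 o$ ($a{\left(o,f \right)} = - 3 o + f = f - 3 o$)
$\sqrt{Z{\left(223 \right)} + a{\left(114,P{\left(-5,-2 \right)} 2 \right)}} = \sqrt{\left(-5 + 223\right) - \left(342 - \left(-5 - 5\right) 2\right)} = \sqrt{218 - 362} = \sqrt{-144} = 12 i$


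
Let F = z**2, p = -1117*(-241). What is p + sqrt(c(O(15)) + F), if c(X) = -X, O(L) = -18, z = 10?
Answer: 269197 + sqrt(118) ≈ 2.6921e+5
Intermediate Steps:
p = 269197
F = 100 (F = 10**2 = 100)
p + sqrt(c(O(15)) + F) = 269197 + sqrt(-1*(-18) + 100) = 269197 + sqrt(18 + 100) = 269197 + sqrt(118)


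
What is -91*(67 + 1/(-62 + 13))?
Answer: -42666/7 ≈ -6095.1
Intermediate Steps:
-91*(67 + 1/(-62 + 13)) = -91*(67 + 1/(-49)) = -91*(67 - 1/49) = -91*3282/49 = -42666/7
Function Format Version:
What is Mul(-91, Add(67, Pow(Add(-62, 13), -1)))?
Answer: Rational(-42666, 7) ≈ -6095.1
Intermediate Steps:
Mul(-91, Add(67, Pow(Add(-62, 13), -1))) = Mul(-91, Add(67, Pow(-49, -1))) = Mul(-91, Add(67, Rational(-1, 49))) = Mul(-91, Rational(3282, 49)) = Rational(-42666, 7)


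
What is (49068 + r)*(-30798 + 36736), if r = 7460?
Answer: 335663264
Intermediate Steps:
(49068 + r)*(-30798 + 36736) = (49068 + 7460)*(-30798 + 36736) = 56528*5938 = 335663264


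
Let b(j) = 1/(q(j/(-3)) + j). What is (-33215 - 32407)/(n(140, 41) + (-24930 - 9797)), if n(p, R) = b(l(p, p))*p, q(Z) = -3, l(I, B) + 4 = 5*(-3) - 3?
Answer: 328110/173663 ≈ 1.8893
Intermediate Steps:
l(I, B) = -22 (l(I, B) = -4 + (5*(-3) - 3) = -4 + (-15 - 3) = -4 - 18 = -22)
b(j) = 1/(-3 + j)
n(p, R) = -p/25 (n(p, R) = p/(-3 - 22) = p/(-25) = -p/25)
(-33215 - 32407)/(n(140, 41) + (-24930 - 9797)) = (-33215 - 32407)/(-1/25*140 + (-24930 - 9797)) = -65622/(-28/5 - 34727) = -65622/(-173663/5) = -65622*(-5/173663) = 328110/173663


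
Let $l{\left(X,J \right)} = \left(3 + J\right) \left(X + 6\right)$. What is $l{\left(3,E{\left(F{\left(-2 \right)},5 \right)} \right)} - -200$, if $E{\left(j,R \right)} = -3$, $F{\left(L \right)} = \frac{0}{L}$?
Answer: $200$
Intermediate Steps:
$F{\left(L \right)} = 0$
$l{\left(X,J \right)} = \left(3 + J\right) \left(6 + X\right)$
$l{\left(3,E{\left(F{\left(-2 \right)},5 \right)} \right)} - -200 = \left(18 + 3 \cdot 3 + 6 \left(-3\right) - 9\right) - -200 = \left(18 + 9 - 18 - 9\right) + 200 = 0 + 200 = 200$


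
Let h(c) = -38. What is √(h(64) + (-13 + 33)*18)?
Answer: √322 ≈ 17.944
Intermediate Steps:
√(h(64) + (-13 + 33)*18) = √(-38 + (-13 + 33)*18) = √(-38 + 20*18) = √(-38 + 360) = √322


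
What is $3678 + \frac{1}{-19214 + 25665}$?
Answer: $\frac{23726779}{6451} \approx 3678.0$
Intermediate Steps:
$3678 + \frac{1}{-19214 + 25665} = 3678 + \frac{1}{6451} = \frac{23726779}{6451}$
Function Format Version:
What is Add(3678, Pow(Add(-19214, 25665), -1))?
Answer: Rational(23726779, 6451) ≈ 3678.0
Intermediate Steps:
Add(3678, Pow(Add(-19214, 25665), -1)) = Add(3678, Pow(6451, -1)) = Add(3678, Rational(1, 6451)) = Rational(23726779, 6451)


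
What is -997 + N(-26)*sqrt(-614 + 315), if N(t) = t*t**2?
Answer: -997 - 17576*I*sqrt(299) ≈ -997.0 - 3.0392e+5*I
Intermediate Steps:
N(t) = t**3
-997 + N(-26)*sqrt(-614 + 315) = -997 + (-26)**3*sqrt(-614 + 315) = -997 - 17576*I*sqrt(299)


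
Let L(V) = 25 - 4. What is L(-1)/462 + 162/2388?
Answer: 248/2189 ≈ 0.11329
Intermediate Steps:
L(V) = 21
L(-1)/462 + 162/2388 = 21/462 + 162/2388 = 21*(1/462) + 162*(1/2388) = 1/22 + 27/398 = 248/2189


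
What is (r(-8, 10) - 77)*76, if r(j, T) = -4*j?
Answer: -3420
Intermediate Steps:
(r(-8, 10) - 77)*76 = (-4*(-8) - 77)*76 = (32 - 77)*76 = -45*76 = -3420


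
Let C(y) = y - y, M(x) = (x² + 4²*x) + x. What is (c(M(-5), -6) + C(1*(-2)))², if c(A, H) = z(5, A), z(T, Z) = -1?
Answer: 1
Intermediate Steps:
M(x) = x² + 17*x (M(x) = (x² + 16*x) + x = x² + 17*x)
c(A, H) = -1
C(y) = 0
(c(M(-5), -6) + C(1*(-2)))² = (-1 + 0)² = (-1)² = 1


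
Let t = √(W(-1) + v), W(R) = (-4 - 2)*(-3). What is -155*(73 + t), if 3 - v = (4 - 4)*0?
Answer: -11315 - 155*√21 ≈ -12025.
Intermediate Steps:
W(R) = 18 (W(R) = -6*(-3) = 18)
v = 3 (v = 3 - (4 - 4)*0 = 3 - 0*0 = 3 - 1*0 = 3 + 0 = 3)
t = √21 (t = √(18 + 3) = √21 ≈ 4.5826)
-155*(73 + t) = -155*(73 + √21) = -11315 - 155*√21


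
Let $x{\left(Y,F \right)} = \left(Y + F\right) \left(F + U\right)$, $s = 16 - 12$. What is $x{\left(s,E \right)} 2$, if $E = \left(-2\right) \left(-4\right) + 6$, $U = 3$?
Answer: $612$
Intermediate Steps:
$s = 4$
$E = 14$ ($E = 8 + 6 = 14$)
$x{\left(Y,F \right)} = \left(3 + F\right) \left(F + Y\right)$ ($x{\left(Y,F \right)} = \left(Y + F\right) \left(F + 3\right) = \left(F + Y\right) \left(3 + F\right) = \left(3 + F\right) \left(F + Y\right)$)
$x{\left(s,E \right)} 2 = \left(14^{2} + 3 \cdot 14 + 3 \cdot 4 + 14 \cdot 4\right) 2 = \left(196 + 42 + 12 + 56\right) 2 = 306 \cdot 2 = 612$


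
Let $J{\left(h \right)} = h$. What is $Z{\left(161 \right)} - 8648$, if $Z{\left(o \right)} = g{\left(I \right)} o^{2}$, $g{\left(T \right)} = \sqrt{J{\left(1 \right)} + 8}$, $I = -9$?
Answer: $69115$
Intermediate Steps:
$g{\left(T \right)} = 3$ ($g{\left(T \right)} = \sqrt{1 + 8} = \sqrt{9} = 3$)
$Z{\left(o \right)} = 3 o^{2}$
$Z{\left(161 \right)} - 8648 = 3 \cdot 161^{2} - 8648 = 3 \cdot 25921 - 8648 = 77763 - 8648 = 69115$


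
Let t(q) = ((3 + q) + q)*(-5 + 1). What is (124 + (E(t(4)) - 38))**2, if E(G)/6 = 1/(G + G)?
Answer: 14295961/1936 ≈ 7384.3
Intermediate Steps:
t(q) = -12 - 8*q (t(q) = (3 + 2*q)*(-4) = -12 - 8*q)
E(G) = 3/G (E(G) = 6/(G + G) = 6/((2*G)) = 6*(1/(2*G)) = 3/G)
(124 + (E(t(4)) - 38))**2 = (124 + (3/(-12 - 8*4) - 38))**2 = (124 + (3/(-12 - 32) - 38))**2 = (124 + (3/(-44) - 38))**2 = (124 + (3*(-1/44) - 38))**2 = (124 + (-3/44 - 38))**2 = (124 - 1675/44)**2 = (3781/44)**2 = 14295961/1936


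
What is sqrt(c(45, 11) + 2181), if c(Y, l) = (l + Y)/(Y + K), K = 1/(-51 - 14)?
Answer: sqrt(1166106551)/731 ≈ 46.714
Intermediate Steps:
K = -1/65 (K = 1/(-65) = -1/65 ≈ -0.015385)
c(Y, l) = (Y + l)/(-1/65 + Y) (c(Y, l) = (l + Y)/(Y - 1/65) = (Y + l)/(-1/65 + Y))
sqrt(c(45, 11) + 2181) = sqrt(65*(45 + 11)/(-1 + 65*45) + 2181) = sqrt(65*56/(-1 + 2925) + 2181) = sqrt(65*56/2924 + 2181) = sqrt(65*(1/2924)*56 + 2181) = sqrt(910/731 + 2181) = sqrt(1595221/731) = sqrt(1166106551)/731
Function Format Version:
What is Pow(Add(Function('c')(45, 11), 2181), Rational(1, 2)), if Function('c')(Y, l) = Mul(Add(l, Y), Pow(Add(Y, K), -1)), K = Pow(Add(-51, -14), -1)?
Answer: Mul(Rational(1, 731), Pow(1166106551, Rational(1, 2))) ≈ 46.714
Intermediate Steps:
K = Rational(-1, 65) (K = Pow(-65, -1) = Rational(-1, 65) ≈ -0.015385)
Function('c')(Y, l) = Mul(Pow(Add(Rational(-1, 65), Y), -1), Add(Y, l)) (Function('c')(Y, l) = Mul(Add(l, Y), Pow(Add(Y, Rational(-1, 65)), -1)) = Mul(Add(Y, l), Pow(Add(Rational(-1, 65), Y), -1)) = Mul(Pow(Add(Rational(-1, 65), Y), -1), Add(Y, l)))
Pow(Add(Function('c')(45, 11), 2181), Rational(1, 2)) = Pow(Add(Mul(65, Pow(Add(-1, Mul(65, 45)), -1), Add(45, 11)), 2181), Rational(1, 2)) = Pow(Add(Mul(65, Pow(Add(-1, 2925), -1), 56), 2181), Rational(1, 2)) = Pow(Add(Mul(65, Pow(2924, -1), 56), 2181), Rational(1, 2)) = Pow(Add(Mul(65, Rational(1, 2924), 56), 2181), Rational(1, 2)) = Pow(Add(Rational(910, 731), 2181), Rational(1, 2)) = Pow(Rational(1595221, 731), Rational(1, 2)) = Mul(Rational(1, 731), Pow(1166106551, Rational(1, 2)))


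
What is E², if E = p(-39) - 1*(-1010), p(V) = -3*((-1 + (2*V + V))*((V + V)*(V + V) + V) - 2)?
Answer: 4583649774916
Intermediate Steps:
p(V) = 6 - 3*(-1 + 3*V)*(V + 4*V²) (p(V) = -3*((-1 + 3*V)*((2*V)*(2*V) + V) - 2) = -3*((-1 + 3*V)*(4*V² + V) - 2) = -3*((-1 + 3*V)*(V + 4*V²) - 2) = -3*(-2 + (-1 + 3*V)*(V + 4*V²)) = 6 - 3*(-1 + 3*V)*(V + 4*V²))
E = 2140946 (E = (6 - 36*(-39)³ + 3*(-39) + 3*(-39)²) - 1*(-1010) = (6 - 36*(-59319) - 117 + 3*1521) + 1010 = (6 + 2135484 - 117 + 4563) + 1010 = 2139936 + 1010 = 2140946)
E² = 2140946² = 4583649774916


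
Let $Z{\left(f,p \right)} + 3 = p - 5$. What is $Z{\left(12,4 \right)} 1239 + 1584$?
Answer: $-3372$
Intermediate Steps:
$Z{\left(f,p \right)} = -8 + p$ ($Z{\left(f,p \right)} = -3 + \left(p - 5\right) = -3 + \left(-5 + p\right) = -8 + p$)
$Z{\left(12,4 \right)} 1239 + 1584 = \left(-8 + 4\right) 1239 + 1584 = \left(-4\right) 1239 + 1584 = -4956 + 1584 = -3372$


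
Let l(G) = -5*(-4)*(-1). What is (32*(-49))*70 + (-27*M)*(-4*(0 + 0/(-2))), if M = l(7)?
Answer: -109760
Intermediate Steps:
l(G) = -20 (l(G) = 20*(-1) = -20)
M = -20
(32*(-49))*70 + (-27*M)*(-4*(0 + 0/(-2))) = (32*(-49))*70 + (-27*(-20))*(-4*(0 + 0/(-2))) = -1568*70 + 540*(-4*(0 + 0*(-1/2))) = -109760 + 540*(-4*(0 + 0)) = -109760 + 540*(-4*0) = -109760 + 540*0 = -109760 + 0 = -109760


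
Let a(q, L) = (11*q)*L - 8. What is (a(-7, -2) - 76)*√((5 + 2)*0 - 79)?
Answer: 70*I*√79 ≈ 622.17*I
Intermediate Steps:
a(q, L) = -8 + 11*L*q (a(q, L) = 11*L*q - 8 = -8 + 11*L*q)
(a(-7, -2) - 76)*√((5 + 2)*0 - 79) = ((-8 + 11*(-2)*(-7)) - 76)*√((5 + 2)*0 - 79) = ((-8 + 154) - 76)*√(7*0 - 79) = (146 - 76)*√(0 - 79) = 70*√(-79) = 70*(I*√79) = 70*I*√79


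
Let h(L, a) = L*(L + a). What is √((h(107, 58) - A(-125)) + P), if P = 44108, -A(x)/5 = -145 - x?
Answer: √61663 ≈ 248.32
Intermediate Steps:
A(x) = 725 + 5*x (A(x) = -5*(-145 - x) = 725 + 5*x)
√((h(107, 58) - A(-125)) + P) = √((107*(107 + 58) - (725 + 5*(-125))) + 44108) = √((107*165 - (725 - 625)) + 44108) = √((17655 - 1*100) + 44108) = √((17655 - 100) + 44108) = √(17555 + 44108) = √61663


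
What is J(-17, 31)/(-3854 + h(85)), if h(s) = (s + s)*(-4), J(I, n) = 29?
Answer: -29/4534 ≈ -0.0063961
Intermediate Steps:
h(s) = -8*s (h(s) = (2*s)*(-4) = -8*s)
J(-17, 31)/(-3854 + h(85)) = 29/(-3854 - 8*85) = 29/(-3854 - 680) = 29/(-4534) = 29*(-1/4534) = -29/4534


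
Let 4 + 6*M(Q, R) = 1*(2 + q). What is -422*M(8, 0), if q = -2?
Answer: 844/3 ≈ 281.33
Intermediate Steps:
M(Q, R) = -2/3 (M(Q, R) = -2/3 + (1*(2 - 2))/6 = -2/3 + (1*0)/6 = -2/3 + (1/6)*0 = -2/3 + 0 = -2/3)
-422*M(8, 0) = -422*(-2/3) = 844/3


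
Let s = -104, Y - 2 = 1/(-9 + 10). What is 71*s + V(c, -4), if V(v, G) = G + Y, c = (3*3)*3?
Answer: -7385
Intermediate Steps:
c = 27 (c = 9*3 = 27)
Y = 3 (Y = 2 + 1/(-9 + 10) = 2 + 1/1 = 2 + 1 = 3)
V(v, G) = 3 + G (V(v, G) = G + 3 = 3 + G)
71*s + V(c, -4) = 71*(-104) + (3 - 4) = -7384 - 1 = -7385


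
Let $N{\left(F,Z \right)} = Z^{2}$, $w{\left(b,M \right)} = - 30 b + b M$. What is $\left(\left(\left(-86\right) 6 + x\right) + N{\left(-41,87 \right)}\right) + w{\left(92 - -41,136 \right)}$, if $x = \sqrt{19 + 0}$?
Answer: $21151 + \sqrt{19} \approx 21155.0$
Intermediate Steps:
$x = \sqrt{19} \approx 4.3589$
$w{\left(b,M \right)} = - 30 b + M b$
$\left(\left(\left(-86\right) 6 + x\right) + N{\left(-41,87 \right)}\right) + w{\left(92 - -41,136 \right)} = \left(\left(\left(-86\right) 6 + \sqrt{19}\right) + 87^{2}\right) + \left(92 - -41\right) \left(-30 + 136\right) = \left(\left(-516 + \sqrt{19}\right) + 7569\right) + \left(92 + 41\right) 106 = \left(7053 + \sqrt{19}\right) + 133 \cdot 106 = \left(7053 + \sqrt{19}\right) + 14098 = 21151 + \sqrt{19}$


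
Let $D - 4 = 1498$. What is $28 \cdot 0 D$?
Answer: $0$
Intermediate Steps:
$D = 1502$ ($D = 4 + 1498 = 1502$)
$28 \cdot 0 D = 28 \cdot 0 \cdot 1502 = 0 \cdot 1502 = 0$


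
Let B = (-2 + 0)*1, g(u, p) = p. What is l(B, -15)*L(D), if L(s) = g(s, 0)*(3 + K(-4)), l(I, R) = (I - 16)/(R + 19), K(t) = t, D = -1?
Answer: 0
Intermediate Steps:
B = -2 (B = -2*1 = -2)
l(I, R) = (-16 + I)/(19 + R)
L(s) = 0 (L(s) = 0*(3 - 4) = 0*(-1) = 0)
l(B, -15)*L(D) = ((-16 - 2)/(19 - 15))*0 = (-18/4)*0 = ((¼)*(-18))*0 = -9/2*0 = 0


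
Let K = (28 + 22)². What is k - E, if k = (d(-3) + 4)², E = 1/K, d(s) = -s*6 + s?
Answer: 902499/2500 ≈ 361.00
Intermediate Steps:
d(s) = -5*s (d(s) = -6*s + s = -5*s)
K = 2500 (K = 50² = 2500)
E = 1/2500 ≈ 0.00040000
k = 361 (k = (-5*(-3) + 4)² = (15 + 4)² = 19² = 361)
k - E = 361 - 1*1/2500 = 361 - 1/2500 = 902499/2500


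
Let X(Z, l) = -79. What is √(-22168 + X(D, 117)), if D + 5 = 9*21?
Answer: I*√22247 ≈ 149.15*I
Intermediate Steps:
D = 184 (D = -5 + 9*21 = -5 + 189 = 184)
√(-22168 + X(D, 117)) = √(-22168 - 79) = √(-22247) = I*√22247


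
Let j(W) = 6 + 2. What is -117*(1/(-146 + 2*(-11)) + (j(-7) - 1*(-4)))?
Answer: -78585/56 ≈ -1403.3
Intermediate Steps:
j(W) = 8
-117*(1/(-146 + 2*(-11)) + (j(-7) - 1*(-4))) = -117*(1/(-146 + 2*(-11)) + (8 - 1*(-4))) = -117*(1/(-146 - 22) + (8 + 4)) = -117*(1/(-168) + 12) = -117*(-1/168 + 12) = -117*2015/168 = -78585/56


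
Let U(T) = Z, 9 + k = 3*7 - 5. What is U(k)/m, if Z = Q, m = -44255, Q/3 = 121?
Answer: -363/44255 ≈ -0.0082025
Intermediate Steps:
Q = 363 (Q = 3*121 = 363)
k = 7 (k = -9 + (3*7 - 5) = -9 + (21 - 5) = -9 + 16 = 7)
Z = 363
U(T) = 363
U(k)/m = 363/(-44255) = 363*(-1/44255) = -363/44255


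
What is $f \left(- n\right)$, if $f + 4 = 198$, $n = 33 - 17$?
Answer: $-3104$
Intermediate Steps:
$n = 16$
$f = 194$ ($f = -4 + 198 = 194$)
$f \left(- n\right) = 194 \left(\left(-1\right) 16\right) = 194 \left(-16\right) = -3104$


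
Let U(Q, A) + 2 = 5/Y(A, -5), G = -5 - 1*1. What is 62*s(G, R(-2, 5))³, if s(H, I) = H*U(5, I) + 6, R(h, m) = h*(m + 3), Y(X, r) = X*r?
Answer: 86899851/256 ≈ 3.3945e+5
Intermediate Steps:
G = -6 (G = -5 - 1 = -6)
U(Q, A) = -2 - 1/A (U(Q, A) = -2 + 5/((A*(-5))) = -2 + 5/((-5*A)) = -2 + 5*(-1/(5*A)) = -2 - 1/A)
R(h, m) = h*(3 + m)
s(H, I) = 6 + H*(-2 - 1/I) (s(H, I) = H*(-2 - 1/I) + 6 = 6 + H*(-2 - 1/I))
62*s(G, R(-2, 5))³ = 62*(6 - 2*(-6) - 1*(-6)/(-2*(3 + 5)))³ = 62*(6 + 12 - 1*(-6)/(-2*8))³ = 62*(6 + 12 - 1*(-6)/(-16))³ = 62*(6 + 12 - 1*(-6)*(-1/16))³ = 62*(6 + 12 - 3/8)³ = 62*(141/8)³ = 62*(2803221/512) = 86899851/256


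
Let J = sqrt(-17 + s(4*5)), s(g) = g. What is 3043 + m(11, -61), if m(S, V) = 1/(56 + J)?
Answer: 9533775/3133 - sqrt(3)/3133 ≈ 3043.0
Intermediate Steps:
J = sqrt(3) (J = sqrt(-17 + 4*5) = sqrt(-17 + 20) = sqrt(3) ≈ 1.7320)
m(S, V) = 1/(56 + sqrt(3))
3043 + m(11, -61) = 3043 + (56/3133 - sqrt(3)/3133) = 9533775/3133 - sqrt(3)/3133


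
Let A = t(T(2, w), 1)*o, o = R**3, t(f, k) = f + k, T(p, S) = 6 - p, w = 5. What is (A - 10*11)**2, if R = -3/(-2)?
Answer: 555025/64 ≈ 8672.3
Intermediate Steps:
R = 3/2 (R = -3*(-1/2) = 3/2 ≈ 1.5000)
o = 27/8 (o = (3/2)**3 = 27/8 ≈ 3.3750)
A = 135/8 (A = ((6 - 1*2) + 1)*(27/8) = ((6 - 2) + 1)*(27/8) = (4 + 1)*(27/8) = 5*(27/8) = 135/8 ≈ 16.875)
(A - 10*11)**2 = (135/8 - 10*11)**2 = (135/8 - 110)**2 = (-745/8)**2 = 555025/64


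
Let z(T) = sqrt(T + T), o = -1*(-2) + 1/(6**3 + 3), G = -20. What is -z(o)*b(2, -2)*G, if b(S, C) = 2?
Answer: 40*sqrt(192282)/219 ≈ 80.091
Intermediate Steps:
o = 439/219 (o = 2 + 1/(216 + 3) = 2 + 1/219 = 439/219 ≈ 2.0046)
z(T) = sqrt(2)*sqrt(T) (z(T) = sqrt(2*T) = sqrt(2)*sqrt(T))
-z(o)*b(2, -2)*G = -(sqrt(2)*sqrt(439/219))*2*(-20) = -(sqrt(2)*(sqrt(96141)/219))*2*(-20) = -(sqrt(192282)/219)*2*(-20) = -2*sqrt(192282)/219*(-20) = -(-40)*sqrt(192282)/219 = 40*sqrt(192282)/219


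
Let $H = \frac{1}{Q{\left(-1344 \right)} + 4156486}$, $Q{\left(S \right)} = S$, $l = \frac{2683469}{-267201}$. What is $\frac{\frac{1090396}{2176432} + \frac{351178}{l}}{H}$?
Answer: $- \frac{106071850082393061880103}{730048475326} \approx -1.4529 \cdot 10^{11}$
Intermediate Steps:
$l = - \frac{2683469}{267201}$ ($l = 2683469 \left(- \frac{1}{267201}\right) = - \frac{2683469}{267201} \approx -10.043$)
$H = \frac{1}{4155142}$ ($H = \frac{1}{-1344 + 4156486} = \frac{1}{4155142} \approx 2.4067 \cdot 10^{-7}$)
$\frac{\frac{1090396}{2176432} + \frac{351178}{l}}{H} = \left(\frac{1090396}{2176432} + \frac{351178}{- \frac{2683469}{267201}}\right) \frac{1}{\frac{1}{4155142}} = \left(1090396 \cdot \frac{1}{2176432} + 351178 \left(- \frac{267201}{2683469}\right)\right) 4155142 = \left(\frac{272599}{544108} - \frac{93835112778}{2683469}\right) 4155142 = \left(- \frac{51055704032446093}{1460096950652}\right) 4155142 = - \frac{106071850082393061880103}{730048475326}$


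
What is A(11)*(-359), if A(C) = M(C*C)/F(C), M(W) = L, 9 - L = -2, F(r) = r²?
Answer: -359/11 ≈ -32.636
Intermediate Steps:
L = 11 (L = 9 - 1*(-2) = 9 + 2 = 11)
M(W) = 11
A(C) = 11/C² (A(C) = 11/(C²) = 11/C²)
A(11)*(-359) = (11/11²)*(-359) = (11*(1/121))*(-359) = (1/11)*(-359) = -359/11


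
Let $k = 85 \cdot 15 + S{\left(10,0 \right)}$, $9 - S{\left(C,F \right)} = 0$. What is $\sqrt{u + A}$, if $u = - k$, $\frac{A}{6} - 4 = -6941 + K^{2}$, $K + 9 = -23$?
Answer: $i \sqrt{36762} \approx 191.73 i$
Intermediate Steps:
$K = -32$ ($K = -9 - 23 = -32$)
$S{\left(C,F \right)} = 9$ ($S{\left(C,F \right)} = 9 - 0 = 9 + 0 = 9$)
$k = 1284$ ($k = 85 \cdot 15 + 9 = 1275 + 9 = 1284$)
$A = -35478$ ($A = 24 + 6 \left(-6941 + \left(-32\right)^{2}\right) = 24 + 6 \left(-6941 + 1024\right) = 24 + 6 \left(-5917\right) = 24 - 35502 = -35478$)
$u = -1284$ ($u = \left(-1\right) 1284 = -1284$)
$\sqrt{u + A} = \sqrt{-1284 - 35478} = \sqrt{-36762} = i \sqrt{36762}$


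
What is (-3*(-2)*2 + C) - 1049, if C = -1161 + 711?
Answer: -1487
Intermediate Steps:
C = -450
(-3*(-2)*2 + C) - 1049 = (-3*(-2)*2 - 450) - 1049 = (6*2 - 450) - 1049 = (12 - 450) - 1049 = -438 - 1049 = -1487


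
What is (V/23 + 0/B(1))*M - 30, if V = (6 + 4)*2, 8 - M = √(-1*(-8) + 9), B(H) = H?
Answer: -530/23 - 20*√17/23 ≈ -26.629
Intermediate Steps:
M = 8 - √17 (M = 8 - √(-1*(-8) + 9) = 8 - √(8 + 9) = 8 - √17 ≈ 3.8769)
V = 20 (V = 10*2 = 20)
(V/23 + 0/B(1))*M - 30 = (20/23 + 0/1)*(8 - √17) - 30 = (20*(1/23) + 0*1)*(8 - √17) - 30 = (20/23 + 0)*(8 - √17) - 30 = 20*(8 - √17)/23 - 30 = (160/23 - 20*√17/23) - 30 = -530/23 - 20*√17/23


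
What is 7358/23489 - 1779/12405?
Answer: 58291/343205 ≈ 0.16984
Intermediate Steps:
7358/23489 - 1779/12405 = 7358*(1/23489) - 1779*1/12405 = 26/83 - 593/4135 = 58291/343205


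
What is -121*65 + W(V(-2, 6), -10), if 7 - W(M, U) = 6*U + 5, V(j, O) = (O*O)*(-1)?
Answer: -7803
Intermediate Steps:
V(j, O) = -O² (V(j, O) = O²*(-1) = -O²)
W(M, U) = 2 - 6*U (W(M, U) = 7 - (6*U + 5) = 7 - (5 + 6*U) = 7 + (-5 - 6*U) = 2 - 6*U)
-121*65 + W(V(-2, 6), -10) = -121*65 + (2 - 6*(-10)) = -7865 + (2 + 60) = -7865 + 62 = -7803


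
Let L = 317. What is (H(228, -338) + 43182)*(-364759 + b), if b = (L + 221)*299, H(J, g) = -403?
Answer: -8722509763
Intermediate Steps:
b = 160862 (b = (317 + 221)*299 = 538*299 = 160862)
(H(228, -338) + 43182)*(-364759 + b) = (-403 + 43182)*(-364759 + 160862) = 42779*(-203897) = -8722509763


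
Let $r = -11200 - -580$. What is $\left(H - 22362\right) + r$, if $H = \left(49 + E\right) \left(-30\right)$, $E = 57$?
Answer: $-36162$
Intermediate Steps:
$H = -3180$ ($H = \left(49 + 57\right) \left(-30\right) = 106 \left(-30\right) = -3180$)
$r = -10620$ ($r = -11200 + 580 = -10620$)
$\left(H - 22362\right) + r = \left(-3180 - 22362\right) - 10620 = -25542 - 10620 = -36162$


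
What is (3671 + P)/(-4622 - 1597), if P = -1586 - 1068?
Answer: -113/691 ≈ -0.16353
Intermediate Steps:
P = -2654
(3671 + P)/(-4622 - 1597) = (3671 - 2654)/(-4622 - 1597) = 1017/(-6219) = 1017*(-1/6219) = -113/691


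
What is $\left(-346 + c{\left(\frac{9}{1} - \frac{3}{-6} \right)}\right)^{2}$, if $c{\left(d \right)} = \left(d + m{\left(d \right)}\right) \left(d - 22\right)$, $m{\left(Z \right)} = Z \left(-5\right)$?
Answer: $16641$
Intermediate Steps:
$m{\left(Z \right)} = - 5 Z$
$c{\left(d \right)} = - 4 d \left(-22 + d\right)$ ($c{\left(d \right)} = \left(d - 5 d\right) \left(d - 22\right) = - 4 d \left(-22 + d\right)$)
$\left(-346 + c{\left(\frac{9}{1} - \frac{3}{-6} \right)}\right)^{2} = \left(-346 + 4 \left(\frac{9}{1} - \frac{3}{-6}\right) \left(22 - \left(\frac{9}{1} - \frac{3}{-6}\right)\right)\right)^{2} = \left(-346 + 4 \left(9 \cdot 1 - - \frac{1}{2}\right) \left(22 - \left(9 \cdot 1 - - \frac{1}{2}\right)\right)\right)^{2} = \left(-346 + 4 \left(9 + \frac{1}{2}\right) \left(22 - \left(9 + \frac{1}{2}\right)\right)\right)^{2} = \left(-346 + 4 \cdot \frac{19}{2} \left(22 - \frac{19}{2}\right)\right)^{2} = \left(-346 + 4 \cdot \frac{19}{2} \cdot \frac{25}{2}\right)^{2} = \left(-346 + 475\right)^{2} = 129^{2} = 16641$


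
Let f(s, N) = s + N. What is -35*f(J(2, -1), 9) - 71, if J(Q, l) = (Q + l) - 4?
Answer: -281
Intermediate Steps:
J(Q, l) = -4 + Q + l
f(s, N) = N + s
-35*f(J(2, -1), 9) - 71 = -35*(9 + (-4 + 2 - 1)) - 71 = -35*(9 - 3) - 71 = -35*6 - 71 = -210 - 71 = -281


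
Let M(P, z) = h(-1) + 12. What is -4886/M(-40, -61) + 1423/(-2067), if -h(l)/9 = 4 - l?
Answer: 3350801/22737 ≈ 147.37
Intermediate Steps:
h(l) = -36 + 9*l (h(l) = -9*(4 - l) = -36 + 9*l)
M(P, z) = -33 (M(P, z) = (-36 + 9*(-1)) + 12 = (-36 - 9) + 12 = -45 + 12 = -33)
-4886/M(-40, -61) + 1423/(-2067) = -4886/(-33) + 1423/(-2067) = -4886*(-1/33) + 1423*(-1/2067) = 4886/33 - 1423/2067 = 3350801/22737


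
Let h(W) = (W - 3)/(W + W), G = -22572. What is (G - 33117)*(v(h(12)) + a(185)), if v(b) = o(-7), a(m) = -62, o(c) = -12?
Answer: 4120986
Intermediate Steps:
h(W) = (-3 + W)/(2*W) (h(W) = (-3 + W)/((2*W)) = (-3 + W)*(1/(2*W)) = (-3 + W)/(2*W))
v(b) = -12
(G - 33117)*(v(h(12)) + a(185)) = (-22572 - 33117)*(-12 - 62) = -55689*(-74) = 4120986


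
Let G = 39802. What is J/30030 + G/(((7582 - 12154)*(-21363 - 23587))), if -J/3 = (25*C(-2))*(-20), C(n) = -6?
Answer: -30806789099/102858455700 ≈ -0.29951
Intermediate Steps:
J = -9000 (J = -3*25*(-6)*(-20) = -(-450)*(-20) = -3*3000 = -9000)
J/30030 + G/(((7582 - 12154)*(-21363 - 23587))) = -9000/30030 + 39802/(((7582 - 12154)*(-21363 - 23587))) = -9000*1/30030 + 39802/((-4572*(-44950))) = -300/1001 + 39802/205511400 = -300/1001 + 39802*(1/205511400) = -300/1001 + 19901/102755700 = -30806789099/102858455700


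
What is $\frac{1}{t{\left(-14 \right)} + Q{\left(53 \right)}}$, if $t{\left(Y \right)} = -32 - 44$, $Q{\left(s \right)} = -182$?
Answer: $- \frac{1}{258} \approx -0.003876$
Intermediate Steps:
$t{\left(Y \right)} = -76$
$\frac{1}{t{\left(-14 \right)} + Q{\left(53 \right)}} = \frac{1}{-76 - 182} = \frac{1}{-258} = - \frac{1}{258}$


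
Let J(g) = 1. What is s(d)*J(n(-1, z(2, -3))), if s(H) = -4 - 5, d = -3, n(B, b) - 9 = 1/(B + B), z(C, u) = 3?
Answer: -9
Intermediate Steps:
n(B, b) = 9 + 1/(2*B) (n(B, b) = 9 + 1/(B + B) = 9 + 1/(2*B))
s(H) = -9
s(d)*J(n(-1, z(2, -3))) = -9*1 = -9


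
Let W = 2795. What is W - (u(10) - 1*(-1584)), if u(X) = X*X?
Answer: 1111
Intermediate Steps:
u(X) = X**2
W - (u(10) - 1*(-1584)) = 2795 - (10**2 - 1*(-1584)) = 2795 - (100 + 1584) = 2795 - 1*1684 = 2795 - 1684 = 1111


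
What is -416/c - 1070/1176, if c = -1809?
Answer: -241069/354564 ≈ -0.67990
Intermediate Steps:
-416/c - 1070/1176 = -416/(-1809) - 1070/1176 = -416*(-1/1809) - 1070*1/1176 = 416/1809 - 535/588 = -241069/354564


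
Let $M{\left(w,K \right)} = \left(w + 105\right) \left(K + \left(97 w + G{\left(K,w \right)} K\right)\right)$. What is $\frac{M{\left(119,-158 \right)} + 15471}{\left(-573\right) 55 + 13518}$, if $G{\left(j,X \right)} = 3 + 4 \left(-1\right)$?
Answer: $- \frac{2601103}{17997} \approx -144.53$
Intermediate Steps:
$G{\left(j,X \right)} = -1$ ($G{\left(j,X \right)} = 3 - 4 = -1$)
$M{\left(w,K \right)} = 97 w \left(105 + w\right)$ ($M{\left(w,K \right)} = \left(w + 105\right) \left(K - \left(K - 97 w\right)\right) = \left(105 + w\right) \left(K - \left(K - 97 w\right)\right) = \left(105 + w\right) 97 w = 97 w \left(105 + w\right)$)
$\frac{M{\left(119,-158 \right)} + 15471}{\left(-573\right) 55 + 13518} = \frac{97 \cdot 119 \left(105 + 119\right) + 15471}{\left(-573\right) 55 + 13518} = \frac{97 \cdot 119 \cdot 224 + 15471}{-31515 + 13518} = \frac{2585632 + 15471}{-17997} = 2601103 \left(- \frac{1}{17997}\right) = - \frac{2601103}{17997}$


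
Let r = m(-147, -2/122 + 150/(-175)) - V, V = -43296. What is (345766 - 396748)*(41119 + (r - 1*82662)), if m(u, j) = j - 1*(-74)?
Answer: -39753520392/427 ≈ -9.3100e+7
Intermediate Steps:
m(u, j) = 74 + j (m(u, j) = j + 74 = 74 + j)
r = 18518617/427 (r = (74 + (-2/122 + 150/(-175))) - 1*(-43296) = (74 + (-2*1/122 + 150*(-1/175))) + 43296 = (74 + (-1/61 - 6/7)) + 43296 = (74 - 373/427) + 43296 = 31225/427 + 43296 = 18518617/427 ≈ 43369.)
(345766 - 396748)*(41119 + (r - 1*82662)) = (345766 - 396748)*(41119 + (18518617/427 - 1*82662)) = -50982*(41119 + (18518617/427 - 82662)) = -50982*(41119 - 16778057/427) = -50982*779756/427 = -39753520392/427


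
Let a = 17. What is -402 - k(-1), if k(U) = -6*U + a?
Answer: -425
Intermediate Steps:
k(U) = 17 - 6*U (k(U) = -6*U + 17 = 17 - 6*U)
-402 - k(-1) = -402 - (17 - 6*(-1)) = -402 - (17 + 6) = -402 - 1*23 = -402 - 23 = -425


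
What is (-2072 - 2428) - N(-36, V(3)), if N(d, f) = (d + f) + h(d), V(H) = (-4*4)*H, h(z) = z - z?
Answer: -4416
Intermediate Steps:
h(z) = 0
V(H) = -16*H
N(d, f) = d + f (N(d, f) = (d + f) + 0 = d + f)
(-2072 - 2428) - N(-36, V(3)) = (-2072 - 2428) - (-36 - 16*3) = -4500 - (-36 - 48) = -4500 - 1*(-84) = -4500 + 84 = -4416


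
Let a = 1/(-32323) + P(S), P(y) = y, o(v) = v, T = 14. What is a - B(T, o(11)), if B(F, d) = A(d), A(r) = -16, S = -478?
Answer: -14933227/32323 ≈ -462.00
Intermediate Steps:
B(F, d) = -16
a = -15450395/32323 (a = 1/(-32323) - 478 = -1/32323 - 478 = -15450395/32323 ≈ -478.00)
a - B(T, o(11)) = -15450395/32323 - 1*(-16) = -15450395/32323 + 16 = -14933227/32323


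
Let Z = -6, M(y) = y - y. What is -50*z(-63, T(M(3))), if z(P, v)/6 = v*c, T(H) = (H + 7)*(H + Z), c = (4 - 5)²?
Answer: 12600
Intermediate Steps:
M(y) = 0
c = 1 (c = (-1)² = 1)
T(H) = (-6 + H)*(7 + H) (T(H) = (H + 7)*(H - 6) = (7 + H)*(-6 + H) = (-6 + H)*(7 + H))
z(P, v) = 6*v (z(P, v) = 6*(v*1) = 6*v)
-50*z(-63, T(M(3))) = -300*(-42 + 0 + 0²) = -300*(-42 + 0 + 0) = -300*(-42) = -50*(-252) = 12600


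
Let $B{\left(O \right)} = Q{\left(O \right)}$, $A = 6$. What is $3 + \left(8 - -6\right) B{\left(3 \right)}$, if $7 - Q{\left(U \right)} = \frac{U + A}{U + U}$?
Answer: $80$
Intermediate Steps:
$Q{\left(U \right)} = 7 - \frac{6 + U}{2 U}$ ($Q{\left(U \right)} = 7 - \frac{U + 6}{U + U} = 7 - \frac{6 + U}{2 U}$)
$B{\left(O \right)} = \frac{13}{2} - \frac{3}{O}$
$3 + \left(8 - -6\right) B{\left(3 \right)} = 3 + \left(8 - -6\right) \left(\frac{13}{2} - \frac{3}{3}\right) = 3 + \left(8 + 6\right) \left(\frac{13}{2} - 1\right) = 3 + 14 \left(\frac{13}{2} - 1\right) = 3 + 14 \cdot \frac{11}{2} = 3 + 77 = 80$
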